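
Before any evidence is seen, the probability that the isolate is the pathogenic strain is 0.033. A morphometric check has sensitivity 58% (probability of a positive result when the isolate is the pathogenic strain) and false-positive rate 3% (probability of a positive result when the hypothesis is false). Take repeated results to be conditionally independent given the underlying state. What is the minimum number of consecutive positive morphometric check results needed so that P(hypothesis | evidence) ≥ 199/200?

Prior odds = 0.033/0.967 = 33/967.
Likelihood ratio of a positive result = 0.58/0.03 = 58/3.
Target odds: 0.995 ÷ 0.005 = 199.
Require (58/3)ⁿ ≥ 199 ÷ (33/967) = 192433/33.
(58/3)² = 3364/9 falls short of 192433/33 but (58/3)³ = 195112/27 reaches it, so n = 3.

3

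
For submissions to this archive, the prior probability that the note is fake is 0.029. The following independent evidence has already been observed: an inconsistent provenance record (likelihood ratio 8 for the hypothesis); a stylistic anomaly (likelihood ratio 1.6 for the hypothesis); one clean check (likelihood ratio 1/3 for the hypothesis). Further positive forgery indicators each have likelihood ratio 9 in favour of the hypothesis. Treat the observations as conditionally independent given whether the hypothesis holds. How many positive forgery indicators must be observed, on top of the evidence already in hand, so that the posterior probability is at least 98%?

Prior odds = 0.029/0.971 = 29/971.
Combined Bayes factor of the evidence already in hand = 8 × 1.6 × (1/3) = 64/15.
Odds after that evidence = (29/971) × 64/15 = 1856/14565.
Target odds = 0.98/0.02 = 49.
Need 9ⁿ ≥ 49 ÷ (1856/14565) = 713685/1856.
9² = 81 falls short of 713685/1856 but 9³ = 729 reaches it, so n = 3.

3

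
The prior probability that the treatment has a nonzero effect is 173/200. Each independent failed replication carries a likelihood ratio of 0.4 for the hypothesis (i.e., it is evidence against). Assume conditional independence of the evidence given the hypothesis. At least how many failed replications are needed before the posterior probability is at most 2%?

Prior odds: 0.865 ÷ 0.135 = 173/27.
Likelihood ratio per failed replication = 0.4.
Target posterior odds = 0.02/0.98 = 1/49.
Require 0.4ⁿ ≤ 1/49 ÷ (173/27) = 27/8477.
0.4⁶ = 64/15625 is still above 27/8477 but 0.4⁷ = 128/78125 is at or below it, so n = 7.

7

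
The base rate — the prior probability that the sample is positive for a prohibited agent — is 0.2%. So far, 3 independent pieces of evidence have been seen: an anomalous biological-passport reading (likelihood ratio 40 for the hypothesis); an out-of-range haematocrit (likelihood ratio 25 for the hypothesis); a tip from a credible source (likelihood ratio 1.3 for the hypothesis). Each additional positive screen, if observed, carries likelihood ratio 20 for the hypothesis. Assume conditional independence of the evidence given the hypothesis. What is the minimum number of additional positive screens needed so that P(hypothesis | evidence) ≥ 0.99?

2

Prior odds = 0.002/0.998 = 1/499.
Combined Bayes factor of the evidence already in hand = 40 × 25 × 1.3 = 1300.
Odds after that evidence = (1/499) × 1300 = 1300/499.
Target odds = 0.99/0.01 = 99.
Need 20ⁿ ≥ 99 ÷ (1300/499) = 49401/1300.
20¹ = 20 falls short of 49401/1300 but 20² = 400 reaches it, so n = 2.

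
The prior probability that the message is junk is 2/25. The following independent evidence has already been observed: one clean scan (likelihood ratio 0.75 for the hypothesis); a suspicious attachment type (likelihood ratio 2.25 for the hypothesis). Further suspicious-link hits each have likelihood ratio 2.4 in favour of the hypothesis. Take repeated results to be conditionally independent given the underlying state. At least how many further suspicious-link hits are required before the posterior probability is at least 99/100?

Prior odds = 0.08/0.92 = 2/23.
Combined Bayes factor of the evidence already in hand = 0.75 × 2.25 = 1.6875.
Odds after that evidence = (2/23) × 1.6875 = 27/184.
Target odds = 0.99/0.01 = 99.
Need 2.4ⁿ ≥ 99 ÷ (27/184) = 2024/3.
2.4⁷ = 35831808/78125 falls short of 2024/3 but 2.4⁸ = 429981696/390625 reaches it, so n = 8.

8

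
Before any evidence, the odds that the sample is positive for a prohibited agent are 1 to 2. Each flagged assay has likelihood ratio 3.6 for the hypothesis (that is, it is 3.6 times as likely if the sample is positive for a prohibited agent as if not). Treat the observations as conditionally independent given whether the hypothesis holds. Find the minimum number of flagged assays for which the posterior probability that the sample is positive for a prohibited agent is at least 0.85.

Prior odds = 0.5.
Likelihood ratio per flagged assay = 3.6.
Target posterior odds = 0.85/0.15 = 17/3.
Require 3.6ⁿ ≥ 17/3 ÷ 0.5 = 34/3.
3.6¹ = 3.6 falls short of 34/3 but 3.6² = 12.96 reaches it, so n = 2.

2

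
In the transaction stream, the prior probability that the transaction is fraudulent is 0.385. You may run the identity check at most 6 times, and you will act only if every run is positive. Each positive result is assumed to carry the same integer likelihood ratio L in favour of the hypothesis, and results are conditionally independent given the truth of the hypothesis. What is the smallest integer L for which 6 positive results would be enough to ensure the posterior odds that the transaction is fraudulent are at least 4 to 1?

Prior odds = 0.385/0.615 = 77/123.
Target odds = 4.
Need L⁶ ≥ 4 ÷ (77/123) = 492/77.
1⁶ = 1 < 492/77 ≤ 64 = 2⁶, so L = 2.

2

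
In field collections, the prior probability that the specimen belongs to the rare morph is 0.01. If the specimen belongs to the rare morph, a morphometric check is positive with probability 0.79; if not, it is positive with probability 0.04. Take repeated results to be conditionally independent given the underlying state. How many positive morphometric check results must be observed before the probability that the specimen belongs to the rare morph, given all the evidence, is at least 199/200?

4

Prior odds = 0.01/0.99 = 1/99.
Likelihood ratio of a positive = 0.79/0.04 = 19.75.
Target odds: 0.995 ÷ 0.005 = 199.
Need (1/99) × 19.75ⁿ ≥ 199, i.e. 19.75ⁿ ≥ 19701.
19.75³ = 7703.734375 falls short of 19701 but 19.75⁴ = 38950081/256 reaches it, so n = 4.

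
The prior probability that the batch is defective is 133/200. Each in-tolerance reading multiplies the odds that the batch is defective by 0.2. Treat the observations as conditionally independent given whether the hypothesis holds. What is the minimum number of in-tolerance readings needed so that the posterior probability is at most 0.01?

Prior odds = 0.665/0.335 = 133/67.
Likelihood ratio per in-tolerance reading = 0.2.
Target posterior odds = 0.01/0.99 = 1/99.
Need (133/67) × 0.2ⁿ ≤ 1/99, i.e. 0.2ⁿ ≤ 67/13167.
0.2³ = 0.008 is still above 67/13167 but 0.2⁴ = 0.0016 is at or below it, so n = 4.

4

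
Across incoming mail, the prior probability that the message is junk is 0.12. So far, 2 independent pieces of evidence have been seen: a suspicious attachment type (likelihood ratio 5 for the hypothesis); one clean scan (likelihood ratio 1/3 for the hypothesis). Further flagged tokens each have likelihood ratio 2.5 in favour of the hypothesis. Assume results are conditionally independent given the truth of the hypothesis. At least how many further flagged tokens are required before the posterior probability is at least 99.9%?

10

Prior odds = 0.12/0.88 = 3/22.
Combined Bayes factor of the evidence already in hand = 5 × (1/3) = 5/3.
Odds after that evidence = (3/22) × 5/3 = 5/22.
Target odds = 0.999/0.001 = 999.
Need 2.5ⁿ ≥ 999 ÷ (5/22) = 4395.6.
2.5⁹ = 1953125/512 falls short of 4395.6 but 2.5¹⁰ = 9765625/1024 reaches it, so n = 10.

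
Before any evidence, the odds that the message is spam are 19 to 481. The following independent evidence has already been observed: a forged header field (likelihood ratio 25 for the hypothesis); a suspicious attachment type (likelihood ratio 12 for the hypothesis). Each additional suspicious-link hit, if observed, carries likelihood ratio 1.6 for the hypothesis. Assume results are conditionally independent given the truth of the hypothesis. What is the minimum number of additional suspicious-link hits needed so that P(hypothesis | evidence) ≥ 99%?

Prior odds = 19/481.
Combined Bayes factor of the evidence already in hand = 25 × 12 = 300.
Odds after that evidence = (19/481) × 300 = 5700/481.
Target odds = 0.99/0.01 = 99.
Need 1.6ⁿ ≥ 99 ÷ (5700/481) = 15873/1900.
1.6⁴ = 6.5536 falls short of 15873/1900 but 1.6⁵ = 10.48576 reaches it, so n = 5.

5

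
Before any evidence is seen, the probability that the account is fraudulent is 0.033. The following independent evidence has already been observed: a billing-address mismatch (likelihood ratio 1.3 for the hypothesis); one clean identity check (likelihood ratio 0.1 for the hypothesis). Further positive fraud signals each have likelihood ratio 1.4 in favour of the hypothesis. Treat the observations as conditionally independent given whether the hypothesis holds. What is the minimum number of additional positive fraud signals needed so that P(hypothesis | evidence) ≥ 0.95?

25

Prior odds = 0.033/0.967 = 33/967.
Combined Bayes factor of the evidence already in hand = 1.3 × 0.1 = 0.13.
Odds after that evidence = (33/967) × 0.13 = 429/96700.
Target odds = 0.95/0.05 = 19.
Need 1.4ⁿ ≥ 19 ÷ (429/96700) = 1837300/429.
1.4²⁴ ≈3214.2 falls short of 1837300/429 but 1.4²⁵ ≈4499.88 reaches it, so n = 25.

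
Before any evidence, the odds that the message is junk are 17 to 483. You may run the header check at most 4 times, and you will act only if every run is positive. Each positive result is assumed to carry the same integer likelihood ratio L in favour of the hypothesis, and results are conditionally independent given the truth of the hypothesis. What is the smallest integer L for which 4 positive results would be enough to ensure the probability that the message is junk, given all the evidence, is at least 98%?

Prior odds = 17/483.
Target odds = 0.98/0.02 = 49.
Need L⁴ ≥ 49 ÷ (17/483) = 23667/17.
6⁴ = 1296 < 23667/17 ≤ 2401 = 7⁴, so L = 7.

7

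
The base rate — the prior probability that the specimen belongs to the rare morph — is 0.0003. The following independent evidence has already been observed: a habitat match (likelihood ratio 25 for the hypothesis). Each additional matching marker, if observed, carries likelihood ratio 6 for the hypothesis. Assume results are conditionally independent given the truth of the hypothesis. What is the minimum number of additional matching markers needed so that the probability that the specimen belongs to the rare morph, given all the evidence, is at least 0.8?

4

Prior odds = 0.0003/0.9997 = 3/9997.
Bayes factor of the evidence already in hand = 25.
Odds after that evidence = (3/9997) × 25 = 75/9997.
Target odds = 0.8/0.2 = 4.
Need 6ⁿ ≥ 4 ÷ (75/9997) = 39988/75.
6³ = 216 falls short of 39988/75 but 6⁴ = 1296 reaches it, so n = 4.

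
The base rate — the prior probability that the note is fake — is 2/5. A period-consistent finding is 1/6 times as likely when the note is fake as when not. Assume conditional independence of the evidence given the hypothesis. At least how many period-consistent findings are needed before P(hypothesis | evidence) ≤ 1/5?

1

Prior odds: 0.4 ÷ 0.6 = 2/3.
Likelihood ratio per period-consistent finding = 1/6.
Target posterior odds = 0.2/0.8 = 0.25.
Need (2/3) × (1/6)ⁿ ≤ 0.25, i.e. (1/6)ⁿ ≤ 0.375.
(1/6)¹ = 1/6, which is already at or below the required 0.375; so n = 1.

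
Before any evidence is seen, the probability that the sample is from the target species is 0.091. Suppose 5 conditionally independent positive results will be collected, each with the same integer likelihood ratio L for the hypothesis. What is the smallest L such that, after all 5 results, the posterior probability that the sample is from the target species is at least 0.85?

3

Prior odds = 0.091/0.909 = 91/909.
Target odds = 0.85/0.15 = 17/3.
Need L⁵ ≥ 17/3 ÷ (91/909) = 5151/91.
2⁵ = 32 < 5151/91 ≤ 243 = 3⁵, so L = 3.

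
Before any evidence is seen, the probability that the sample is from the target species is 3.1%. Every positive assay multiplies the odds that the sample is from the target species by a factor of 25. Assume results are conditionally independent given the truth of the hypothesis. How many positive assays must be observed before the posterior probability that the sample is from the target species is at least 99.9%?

Prior odds = 0.031/0.969 = 31/969.
Likelihood ratio per positive assay = 25.
Target odds: 0.999 ÷ 0.001 = 999.
Need (31/969) × 25ⁿ ≥ 999, i.e. 25ⁿ ≥ 968031/31.
25³ = 15625 falls short of 968031/31 but 25⁴ = 390625 reaches it, so n = 4.

4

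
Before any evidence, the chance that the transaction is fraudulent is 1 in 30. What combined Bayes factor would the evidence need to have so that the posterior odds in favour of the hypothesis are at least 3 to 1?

Prior odds = (1/30)/(29/30) = 1/29.
Target odds = 3.
Required Bayes factor = 3 ÷ (1/29) = 87.

87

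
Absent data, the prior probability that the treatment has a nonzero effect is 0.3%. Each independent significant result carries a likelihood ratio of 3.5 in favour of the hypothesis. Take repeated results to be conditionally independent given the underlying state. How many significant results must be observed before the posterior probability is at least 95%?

Prior odds: 0.003 ÷ 0.997 = 3/997.
Likelihood ratio per significant result = 3.5.
Target posterior odds = 0.95/0.05 = 19.
Require 3.5ⁿ ≥ 19 ÷ (3/997) = 18943/3.
3.5⁶ = 1838.265625 falls short of 18943/3 but 3.5⁷ = 823543/128 reaches it, so n = 7.

7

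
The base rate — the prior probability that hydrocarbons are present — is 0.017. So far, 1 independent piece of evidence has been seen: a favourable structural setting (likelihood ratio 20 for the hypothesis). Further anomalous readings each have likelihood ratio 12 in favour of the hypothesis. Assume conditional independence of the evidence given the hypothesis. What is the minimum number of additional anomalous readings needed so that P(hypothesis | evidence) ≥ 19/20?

2

Prior odds = 0.017/0.983 = 17/983.
Bayes factor of the evidence already in hand = 20.
Odds after that evidence = (17/983) × 20 = 340/983.
Target odds = 0.95/0.05 = 19.
Need 12ⁿ ≥ 19 ÷ (340/983) = 18677/340.
12¹ = 12 falls short of 18677/340 but 12² = 144 reaches it, so n = 2.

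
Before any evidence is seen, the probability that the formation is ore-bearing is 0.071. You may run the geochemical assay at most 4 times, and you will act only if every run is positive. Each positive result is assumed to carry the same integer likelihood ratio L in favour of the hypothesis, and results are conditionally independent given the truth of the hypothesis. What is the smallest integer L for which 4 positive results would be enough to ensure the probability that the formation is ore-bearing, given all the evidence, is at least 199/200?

8

Prior odds = 0.071/0.929 = 71/929.
Target odds = 0.995/0.005 = 199.
Need L⁴ ≥ 199 ÷ (71/929) = 184871/71.
7⁴ = 2401 < 184871/71 ≤ 4096 = 8⁴, so L = 8.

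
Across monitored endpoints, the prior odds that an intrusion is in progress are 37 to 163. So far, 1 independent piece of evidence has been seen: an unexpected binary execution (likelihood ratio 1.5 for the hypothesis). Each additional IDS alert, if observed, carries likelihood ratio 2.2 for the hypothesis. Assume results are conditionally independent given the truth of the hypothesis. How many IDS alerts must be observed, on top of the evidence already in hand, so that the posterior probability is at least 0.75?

Prior odds = 37/163.
Bayes factor of the evidence already in hand = 1.5.
Odds after that evidence = (37/163) × 1.5 = 111/326.
Target odds = 0.75/0.25 = 3.
Need 2.2ⁿ ≥ 3 ÷ (111/326) = 326/37.
2.2² = 4.84 falls short of 326/37 but 2.2³ = 10.648 reaches it, so n = 3.

3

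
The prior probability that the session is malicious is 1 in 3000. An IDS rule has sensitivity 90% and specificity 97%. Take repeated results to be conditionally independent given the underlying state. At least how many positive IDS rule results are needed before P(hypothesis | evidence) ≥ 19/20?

Prior odds = (1/3000)/(2999/3000) = 1/2999.
False-positive rate = 1 − 0.97 = 0.03; likelihood ratio of a positive = 0.9/0.03 = 30.
Target odds: 0.95 ÷ 0.05 = 19.
Require 30ⁿ ≥ 19 ÷ (1/2999) = 56981.
30³ = 27000 falls short of 56981 but 30⁴ = 810000 reaches it, so n = 4.

4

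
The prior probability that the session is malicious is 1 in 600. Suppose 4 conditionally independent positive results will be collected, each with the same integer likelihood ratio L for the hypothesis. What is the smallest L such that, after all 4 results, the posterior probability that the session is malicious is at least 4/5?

Prior odds = (1/600)/(599/600) = 1/599.
Target odds = 0.8/0.2 = 4.
Need L⁴ ≥ 4 ÷ (1/599) = 2396.
6⁴ = 1296 < 2396 ≤ 2401 = 7⁴, so L = 7.

7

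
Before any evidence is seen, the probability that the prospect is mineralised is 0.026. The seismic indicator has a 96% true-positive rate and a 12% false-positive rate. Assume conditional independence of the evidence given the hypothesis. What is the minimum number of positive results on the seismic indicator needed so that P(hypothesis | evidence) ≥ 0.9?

3

Prior odds: 0.026 ÷ 0.974 = 13/487.
Likelihood ratio of a positive result = 0.96/0.12 = 8.
Target odds: 0.9 ÷ 0.1 = 9.
Require 8ⁿ ≥ 9 ÷ (13/487) = 4383/13.
8² = 64 falls short of 4383/13 but 8³ = 512 reaches it, so n = 3.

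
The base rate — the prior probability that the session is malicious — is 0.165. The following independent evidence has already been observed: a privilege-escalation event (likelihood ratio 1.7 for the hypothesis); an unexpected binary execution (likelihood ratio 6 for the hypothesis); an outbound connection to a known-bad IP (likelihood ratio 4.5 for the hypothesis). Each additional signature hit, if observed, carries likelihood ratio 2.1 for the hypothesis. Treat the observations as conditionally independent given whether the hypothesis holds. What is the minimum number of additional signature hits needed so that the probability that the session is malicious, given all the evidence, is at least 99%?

Prior odds = 0.165/0.835 = 33/167.
Combined Bayes factor of the evidence already in hand = 1.7 × 6 × 4.5 = 45.9.
Odds after that evidence = (33/167) × 45.9 = 15147/1670.
Target odds = 0.99/0.01 = 99.
Need 2.1ⁿ ≥ 99 ÷ (15147/1670) = 1670/153.
2.1³ = 9.261 falls short of 1670/153 but 2.1⁴ = 19.4481 reaches it, so n = 4.

4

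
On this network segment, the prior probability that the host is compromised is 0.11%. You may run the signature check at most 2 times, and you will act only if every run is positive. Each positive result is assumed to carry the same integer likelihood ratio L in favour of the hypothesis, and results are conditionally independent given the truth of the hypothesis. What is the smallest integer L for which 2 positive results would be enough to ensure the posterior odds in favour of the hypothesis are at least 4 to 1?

61

Prior odds = 0.0011/0.9989 = 11/9989.
Target odds = 4.
Need L² ≥ 4 ÷ (11/9989) = 39956/11.
60² = 3600 < 39956/11 ≤ 3721 = 61², so L = 61.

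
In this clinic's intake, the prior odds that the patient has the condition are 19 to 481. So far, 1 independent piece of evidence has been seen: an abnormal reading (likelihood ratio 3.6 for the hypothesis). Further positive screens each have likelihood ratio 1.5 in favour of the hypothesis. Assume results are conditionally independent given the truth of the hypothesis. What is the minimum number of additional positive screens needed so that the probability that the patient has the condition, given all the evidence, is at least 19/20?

Prior odds = 19/481.
Bayes factor of the evidence already in hand = 3.6.
Odds after that evidence = (19/481) × 3.6 = 342/2405.
Target odds = 0.95/0.05 = 19.
Need 1.5ⁿ ≥ 19 ÷ (342/2405) = 2405/18.
1.5¹² = 531441/4096 falls short of 2405/18 but 1.5¹³ = 1594323/8192 reaches it, so n = 13.

13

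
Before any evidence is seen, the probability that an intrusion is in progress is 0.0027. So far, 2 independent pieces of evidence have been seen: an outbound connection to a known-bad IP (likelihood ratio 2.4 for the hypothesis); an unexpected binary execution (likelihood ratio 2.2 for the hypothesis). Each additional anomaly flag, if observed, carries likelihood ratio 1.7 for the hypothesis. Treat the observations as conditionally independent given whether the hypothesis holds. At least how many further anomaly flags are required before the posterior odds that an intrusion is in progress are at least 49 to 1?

16

Prior odds = 0.0027/0.9973 = 27/9973.
Combined Bayes factor of the evidence already in hand = 2.4 × 2.2 = 5.28.
Odds after that evidence = (27/9973) × 5.28 = 3564/249325.
Target odds = 49.
Need 1.7ⁿ ≥ 49 ÷ (3564/249325) = 12216925/3564.
1.7¹⁵ ≈2862.42 falls short of 12216925/3564 but 1.7¹⁶ ≈4866.12 reaches it, so n = 16.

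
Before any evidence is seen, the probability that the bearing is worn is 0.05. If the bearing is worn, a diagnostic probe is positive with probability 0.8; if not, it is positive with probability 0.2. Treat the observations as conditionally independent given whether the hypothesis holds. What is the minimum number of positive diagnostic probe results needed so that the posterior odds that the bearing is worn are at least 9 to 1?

Prior odds = 0.05/0.95 = 1/19.
Likelihood ratio of a positive = 0.8/0.2 = 4.
Target odds = 9.
Need (1/19) × 4ⁿ ≥ 9, i.e. 4ⁿ ≥ 171.
4³ = 64 falls short of 171 but 4⁴ = 256 reaches it, so n = 4.

4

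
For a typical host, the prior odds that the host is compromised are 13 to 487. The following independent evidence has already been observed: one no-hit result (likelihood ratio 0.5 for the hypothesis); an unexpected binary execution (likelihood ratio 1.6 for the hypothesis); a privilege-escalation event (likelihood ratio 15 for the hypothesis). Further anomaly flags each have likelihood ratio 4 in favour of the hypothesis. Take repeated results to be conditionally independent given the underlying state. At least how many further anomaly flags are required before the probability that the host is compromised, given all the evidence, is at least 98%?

4

Prior odds = 13/487.
Combined Bayes factor of the evidence already in hand = 0.5 × 1.6 × 15 = 12.
Odds after that evidence = (13/487) × 12 = 156/487.
Target odds = 0.98/0.02 = 49.
Need 4ⁿ ≥ 49 ÷ (156/487) = 23863/156.
4³ = 64 falls short of 23863/156 but 4⁴ = 256 reaches it, so n = 4.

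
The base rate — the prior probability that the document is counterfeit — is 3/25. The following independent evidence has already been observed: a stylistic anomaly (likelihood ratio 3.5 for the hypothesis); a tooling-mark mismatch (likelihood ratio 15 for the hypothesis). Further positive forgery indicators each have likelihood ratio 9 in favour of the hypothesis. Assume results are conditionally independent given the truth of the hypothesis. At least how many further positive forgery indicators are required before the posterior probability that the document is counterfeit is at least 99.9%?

3

Prior odds = 0.12/0.88 = 3/22.
Combined Bayes factor of the evidence already in hand = 3.5 × 15 = 52.5.
Odds after that evidence = (3/22) × 52.5 = 315/44.
Target odds = 0.999/0.001 = 999.
Need 9ⁿ ≥ 999 ÷ (315/44) = 4884/35.
9² = 81 falls short of 4884/35 but 9³ = 729 reaches it, so n = 3.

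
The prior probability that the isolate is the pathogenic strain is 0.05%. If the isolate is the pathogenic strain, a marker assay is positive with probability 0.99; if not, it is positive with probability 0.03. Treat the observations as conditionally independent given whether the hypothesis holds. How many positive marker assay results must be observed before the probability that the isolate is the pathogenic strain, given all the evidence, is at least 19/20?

Prior odds: 0.0005 ÷ 0.9995 = 1/1999.
Likelihood ratio of a positive = 0.99/0.03 = 33.
Target odds: 0.95 ÷ 0.05 = 19.
Require 33ⁿ ≥ 19 ÷ (1/1999) = 37981.
33³ = 35937 falls short of 37981 but 33⁴ = 1185921 reaches it, so n = 4.

4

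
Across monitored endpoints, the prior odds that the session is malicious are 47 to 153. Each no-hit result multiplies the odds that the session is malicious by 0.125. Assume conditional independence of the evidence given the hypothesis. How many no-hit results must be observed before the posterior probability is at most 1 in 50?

Prior odds = 47/153.
Likelihood ratio per no-hit result = 0.125.
Target odds: 0.02 ÷ 0.98 = 1/49.
Require 0.125ⁿ ≤ 1/49 ÷ (47/153) = 153/2303.
0.125¹ = 0.125 is still above 153/2303 but 0.125² = 0.015625 is at or below it, so n = 2.

2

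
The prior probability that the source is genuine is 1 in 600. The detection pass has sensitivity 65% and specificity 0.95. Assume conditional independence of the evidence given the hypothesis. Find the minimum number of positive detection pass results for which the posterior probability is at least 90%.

4

Prior odds: (1/600) ÷ (599/600) = 1/599.
False-positive rate = 1 − 0.95 = 0.05; likelihood ratio of a positive = 0.65/0.05 = 13.
Target odds: 0.9 ÷ 0.1 = 9.
Require 13ⁿ ≥ 9 ÷ (1/599) = 5391.
13³ = 2197 falls short of 5391 but 13⁴ = 28561 reaches it, so n = 4.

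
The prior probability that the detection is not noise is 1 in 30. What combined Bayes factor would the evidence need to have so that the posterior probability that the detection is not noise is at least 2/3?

Prior odds = (1/30)/(29/30) = 1/29.
Target odds = (2/3)/(1/3) = 2.
Required Bayes factor = 2 ÷ (1/29) = 58.

58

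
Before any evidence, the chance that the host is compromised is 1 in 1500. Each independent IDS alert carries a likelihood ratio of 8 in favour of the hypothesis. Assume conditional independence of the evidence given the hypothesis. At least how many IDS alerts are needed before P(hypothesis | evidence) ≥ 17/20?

Prior odds = (1/1500)/(1499/1500) = 1/1499.
Likelihood ratio per IDS alert = 8.
Target odds: 0.85 ÷ 0.15 = 17/3.
Require 8ⁿ ≥ 17/3 ÷ (1/1499) = 25483/3.
8⁴ = 4096 falls short of 25483/3 but 8⁵ = 32768 reaches it, so n = 5.

5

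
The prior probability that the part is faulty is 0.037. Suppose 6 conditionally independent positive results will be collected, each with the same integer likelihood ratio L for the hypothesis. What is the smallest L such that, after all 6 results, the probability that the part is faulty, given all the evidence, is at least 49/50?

Prior odds = 0.037/0.963 = 37/963.
Target odds = 0.98/0.02 = 49.
Need L⁶ ≥ 49 ÷ (37/963) = 47187/37.
3⁶ = 729 < 47187/37 ≤ 4096 = 4⁶, so L = 4.

4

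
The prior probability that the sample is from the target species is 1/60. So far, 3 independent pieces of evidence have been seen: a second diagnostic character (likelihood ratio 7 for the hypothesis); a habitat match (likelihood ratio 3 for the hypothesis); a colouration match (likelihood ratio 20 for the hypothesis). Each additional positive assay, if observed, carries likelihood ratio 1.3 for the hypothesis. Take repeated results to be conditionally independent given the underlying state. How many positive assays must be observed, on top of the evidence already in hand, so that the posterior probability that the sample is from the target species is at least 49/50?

8

Prior odds = (1/60)/(59/60) = 1/59.
Combined Bayes factor of the evidence already in hand = 7 × 3 × 20 = 420.
Odds after that evidence = (1/59) × 420 = 420/59.
Target odds = 0.98/0.02 = 49.
Need 1.3ⁿ ≥ 49 ÷ (420/59) = 413/60.
1.3⁷ = 62748517/10000000 falls short of 413/60 but 1.3⁸ = 815730721/100000000 reaches it, so n = 8.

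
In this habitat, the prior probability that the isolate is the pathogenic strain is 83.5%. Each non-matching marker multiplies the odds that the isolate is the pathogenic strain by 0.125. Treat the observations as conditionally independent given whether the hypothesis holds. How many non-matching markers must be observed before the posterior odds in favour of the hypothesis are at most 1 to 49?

3

Prior odds: 0.835 ÷ 0.165 = 167/33.
Likelihood ratio per non-matching marker = 0.125.
Target odds = 1/49.
Need (167/33) × 0.125ⁿ ≤ 1/49, i.e. 0.125ⁿ ≤ 33/8183.
0.125² = 0.015625 is still above 33/8183 but 0.125³ = 0.001953125 is at or below it, so n = 3.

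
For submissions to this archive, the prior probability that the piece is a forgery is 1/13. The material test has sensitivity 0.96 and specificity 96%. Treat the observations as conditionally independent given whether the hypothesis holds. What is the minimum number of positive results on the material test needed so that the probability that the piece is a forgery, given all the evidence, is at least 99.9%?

Prior odds = (1/13)/(12/13) = 1/12.
False-positive rate = 1 − 0.96 = 0.04; likelihood ratio of a positive = 0.96/0.04 = 24.
Target odds: 0.999 ÷ 0.001 = 999.
Need (1/12) × 24ⁿ ≥ 999, i.e. 24ⁿ ≥ 11988.
24² = 576 falls short of 11988 but 24³ = 13824 reaches it, so n = 3.

3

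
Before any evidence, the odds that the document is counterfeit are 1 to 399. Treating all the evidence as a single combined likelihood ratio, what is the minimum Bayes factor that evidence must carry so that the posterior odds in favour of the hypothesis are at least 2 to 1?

Prior odds = 1/399.
Target odds = 2.
Required Bayes factor = 2 ÷ (1/399) = 798.

798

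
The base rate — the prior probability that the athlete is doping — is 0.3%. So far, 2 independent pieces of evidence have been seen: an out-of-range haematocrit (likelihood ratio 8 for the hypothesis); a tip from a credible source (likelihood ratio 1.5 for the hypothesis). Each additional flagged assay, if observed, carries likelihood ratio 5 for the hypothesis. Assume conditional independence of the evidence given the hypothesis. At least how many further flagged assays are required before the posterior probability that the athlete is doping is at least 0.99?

Prior odds = 0.003/0.997 = 3/997.
Combined Bayes factor of the evidence already in hand = 8 × 1.5 = 12.
Odds after that evidence = (3/997) × 12 = 36/997.
Target odds = 0.99/0.01 = 99.
Need 5ⁿ ≥ 99 ÷ (36/997) = 2741.75.
5⁴ = 625 falls short of 2741.75 but 5⁵ = 3125 reaches it, so n = 5.

5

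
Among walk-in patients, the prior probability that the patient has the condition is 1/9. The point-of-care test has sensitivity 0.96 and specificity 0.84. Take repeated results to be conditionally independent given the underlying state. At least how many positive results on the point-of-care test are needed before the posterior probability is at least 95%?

Prior odds: (1/9) ÷ (8/9) = 0.125.
False-positive rate = 1 − 0.84 = 0.16; likelihood ratio of a positive = 0.96/0.16 = 6.
Target posterior odds = 0.95/0.05 = 19.
Need 0.125 × 6ⁿ ≥ 19, i.e. 6ⁿ ≥ 152.
6² = 36 falls short of 152 but 6³ = 216 reaches it, so n = 3.

3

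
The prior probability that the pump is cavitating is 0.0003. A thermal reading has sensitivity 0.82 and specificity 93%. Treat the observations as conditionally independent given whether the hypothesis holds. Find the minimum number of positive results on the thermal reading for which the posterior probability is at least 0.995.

Prior odds = 0.0003/0.9997 = 3/9997.
False-positive rate = 1 − 0.93 = 0.07; likelihood ratio of a positive = 0.82/0.07 = 82/7.
Target odds: 0.995 ÷ 0.005 = 199.
Require (82/7)ⁿ ≥ 199 ÷ (3/9997) = 1989403/3.
(82/7)⁵ ≈220587 falls short of 1989403/3 but (82/7)⁶ ≈2.58401e+06 reaches it, so n = 6.

6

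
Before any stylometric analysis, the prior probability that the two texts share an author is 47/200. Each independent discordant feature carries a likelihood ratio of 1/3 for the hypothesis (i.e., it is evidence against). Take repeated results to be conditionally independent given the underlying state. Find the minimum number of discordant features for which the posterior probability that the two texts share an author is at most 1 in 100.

4

Prior odds = 0.235/0.765 = 47/153.
Likelihood ratio per discordant feature = 1/3.
Target odds: 0.01 ÷ 0.99 = 1/99.
Need (47/153) × (1/3)ⁿ ≤ 1/99, i.e. (1/3)ⁿ ≤ 17/517.
(1/3)³ = 1/27 is still above 17/517 but (1/3)⁴ = 1/81 is at or below it, so n = 4.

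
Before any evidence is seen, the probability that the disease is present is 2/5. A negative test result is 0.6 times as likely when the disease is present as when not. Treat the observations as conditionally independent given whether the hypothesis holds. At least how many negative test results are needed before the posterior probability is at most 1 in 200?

10

Prior odds = 0.4/0.6 = 2/3.
Likelihood ratio per negative test result = 0.6.
Target odds: 0.005 ÷ 0.995 = 1/199.
Need (2/3) × 0.6ⁿ ≤ 1/199, i.e. 0.6ⁿ ≤ 3/398.
0.6⁹ = 19683/1953125 is still above 3/398 but 0.6¹⁰ = 59049/9765625 is at or below it, so n = 10.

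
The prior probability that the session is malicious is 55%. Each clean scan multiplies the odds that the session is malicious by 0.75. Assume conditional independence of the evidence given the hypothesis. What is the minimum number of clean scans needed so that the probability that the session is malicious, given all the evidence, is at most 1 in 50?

15

Prior odds: 0.55 ÷ 0.45 = 11/9.
Likelihood ratio per clean scan = 0.75.
Target odds: 0.02 ÷ 0.98 = 1/49.
Require 0.75ⁿ ≤ 1/49 ÷ (11/9) = 9/539.
0.75¹⁴ = 4782969/268435456 is still above 9/539 but 0.75¹⁵ ≈0.0133635 is at or below it, so n = 15.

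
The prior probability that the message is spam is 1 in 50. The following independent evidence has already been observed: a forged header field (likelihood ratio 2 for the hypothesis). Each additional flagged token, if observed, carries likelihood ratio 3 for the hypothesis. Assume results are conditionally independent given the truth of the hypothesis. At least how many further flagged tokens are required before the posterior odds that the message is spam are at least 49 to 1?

7

Prior odds = 0.02/0.98 = 1/49.
Bayes factor of the evidence already in hand = 2.
Odds after that evidence = (1/49) × 2 = 2/49.
Target odds = 49.
Need 3ⁿ ≥ 49 ÷ (2/49) = 1200.5.
3⁶ = 729 falls short of 1200.5 but 3⁷ = 2187 reaches it, so n = 7.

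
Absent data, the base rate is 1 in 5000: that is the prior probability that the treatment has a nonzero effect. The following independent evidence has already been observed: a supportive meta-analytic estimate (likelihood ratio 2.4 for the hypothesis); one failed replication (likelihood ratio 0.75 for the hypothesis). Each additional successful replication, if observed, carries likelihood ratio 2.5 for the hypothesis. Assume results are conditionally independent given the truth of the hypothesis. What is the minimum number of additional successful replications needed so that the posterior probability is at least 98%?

13

Prior odds = 0.0002/0.9998 = 1/4999.
Combined Bayes factor of the evidence already in hand = 2.4 × 0.75 = 1.8.
Odds after that evidence = (1/4999) × 1.8 = 9/24995.
Target odds = 0.98/0.02 = 49.
Need 2.5ⁿ ≥ 49 ÷ (9/24995) = 1224755/9.
2.5¹² = 244140625/4096 falls short of 1224755/9 but 2.5¹³ ≈149012 reaches it, so n = 13.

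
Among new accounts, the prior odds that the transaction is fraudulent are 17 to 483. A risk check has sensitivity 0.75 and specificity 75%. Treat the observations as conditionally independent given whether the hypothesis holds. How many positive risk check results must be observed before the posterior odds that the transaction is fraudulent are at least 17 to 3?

5

Prior odds = 17/483.
False-positive rate = 1 − 0.75 = 0.25; likelihood ratio of a positive = 0.75/0.25 = 3.
Target odds = 17/3.
Need (17/483) × 3ⁿ ≥ 17/3, i.e. 3ⁿ ≥ 161.
3⁴ = 81 falls short of 161 but 3⁵ = 243 reaches it, so n = 5.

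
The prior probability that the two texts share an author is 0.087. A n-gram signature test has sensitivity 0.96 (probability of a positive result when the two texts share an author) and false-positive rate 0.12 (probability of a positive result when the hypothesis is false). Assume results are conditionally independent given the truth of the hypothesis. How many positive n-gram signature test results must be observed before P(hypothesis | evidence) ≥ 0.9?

3

Prior odds = 0.087/0.913 = 87/913.
Likelihood ratio of a positive result = 0.96/0.12 = 8.
Target odds: 0.9 ÷ 0.1 = 9.
Require 8ⁿ ≥ 9 ÷ (87/913) = 2739/29.
8² = 64 falls short of 2739/29 but 8³ = 512 reaches it, so n = 3.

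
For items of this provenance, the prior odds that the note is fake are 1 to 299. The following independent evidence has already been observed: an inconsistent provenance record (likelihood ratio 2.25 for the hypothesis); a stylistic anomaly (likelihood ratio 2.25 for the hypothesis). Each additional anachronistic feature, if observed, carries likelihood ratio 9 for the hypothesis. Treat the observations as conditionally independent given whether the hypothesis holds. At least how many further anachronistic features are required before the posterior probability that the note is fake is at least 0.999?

5

Prior odds = 1/299.
Combined Bayes factor of the evidence already in hand = 2.25 × 2.25 = 5.0625.
Odds after that evidence = (1/299) × 5.0625 = 81/4784.
Target odds = 0.999/0.001 = 999.
Need 9ⁿ ≥ 999 ÷ (81/4784) = 177008/3.
9⁴ = 6561 falls short of 177008/3 but 9⁵ = 59049 reaches it, so n = 5.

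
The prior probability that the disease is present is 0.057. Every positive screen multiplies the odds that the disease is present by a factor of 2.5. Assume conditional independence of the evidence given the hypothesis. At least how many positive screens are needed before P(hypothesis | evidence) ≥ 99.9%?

Prior odds: 0.057 ÷ 0.943 = 57/943.
Likelihood ratio per positive screen = 2.5.
Target odds: 0.999 ÷ 0.001 = 999.
Need (57/943) × 2.5ⁿ ≥ 999, i.e. 2.5ⁿ ≥ 314019/19.
2.5¹⁰ = 9765625/1024 falls short of 314019/19 but 2.5¹¹ = 48828125/2048 reaches it, so n = 11.

11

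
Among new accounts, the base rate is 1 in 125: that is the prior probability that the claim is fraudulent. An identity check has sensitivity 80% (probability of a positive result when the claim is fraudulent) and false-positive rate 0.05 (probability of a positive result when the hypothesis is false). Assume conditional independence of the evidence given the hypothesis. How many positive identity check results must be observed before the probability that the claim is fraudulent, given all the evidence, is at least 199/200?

4

Prior odds: 0.008 ÷ 0.992 = 1/124.
Likelihood ratio of a positive result = 0.8/0.05 = 16.
Target posterior odds = 0.995/0.005 = 199.
Need (1/124) × 16ⁿ ≥ 199, i.e. 16ⁿ ≥ 24676.
16³ = 4096 falls short of 24676 but 16⁴ = 65536 reaches it, so n = 4.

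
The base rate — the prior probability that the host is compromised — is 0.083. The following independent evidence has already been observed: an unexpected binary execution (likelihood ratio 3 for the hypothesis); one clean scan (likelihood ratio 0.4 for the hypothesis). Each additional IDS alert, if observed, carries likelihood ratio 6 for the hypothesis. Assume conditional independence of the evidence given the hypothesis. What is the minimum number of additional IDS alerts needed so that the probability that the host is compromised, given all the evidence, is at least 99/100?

Prior odds = 0.083/0.917 = 83/917.
Combined Bayes factor of the evidence already in hand = 3 × 0.4 = 1.2.
Odds after that evidence = (83/917) × 1.2 = 498/4585.
Target odds = 0.99/0.01 = 99.
Need 6ⁿ ≥ 99 ÷ (498/4585) = 151305/166.
6³ = 216 falls short of 151305/166 but 6⁴ = 1296 reaches it, so n = 4.

4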